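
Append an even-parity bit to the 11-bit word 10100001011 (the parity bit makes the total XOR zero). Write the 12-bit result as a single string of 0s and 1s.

XOR of the 11 data bits: 1⊕0⊕1⊕0⊕0⊕0⊕0⊕1⊕0⊕1⊕1 = 1
Parity bit = 1 (so all 12 bits XOR to 0).

101000010111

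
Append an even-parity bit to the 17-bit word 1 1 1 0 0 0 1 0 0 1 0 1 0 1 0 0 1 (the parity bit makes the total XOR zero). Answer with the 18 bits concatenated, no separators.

111000100101010010

XOR of the 17 data bits: 1⊕1⊕1⊕0⊕0⊕0⊕1⊕0⊕0⊕1⊕0⊕1⊕0⊕1⊕0⊕0⊕1 = 0
Parity bit = 0 (so all 18 bits XOR to 0).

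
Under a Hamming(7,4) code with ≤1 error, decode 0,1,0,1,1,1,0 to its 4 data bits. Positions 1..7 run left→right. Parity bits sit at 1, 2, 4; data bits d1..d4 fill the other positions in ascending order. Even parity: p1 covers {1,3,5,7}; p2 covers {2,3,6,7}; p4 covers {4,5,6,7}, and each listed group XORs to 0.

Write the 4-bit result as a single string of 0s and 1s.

0010

s1 (pos 1,3,5,7): 0⊕0⊕1⊕0 = 1
s2 (pos 2,3,6,7): 1⊕0⊕1⊕0 = 0
s4 (pos 4,5,6,7): 1⊕1⊕1⊕0 = 1
Syndrome s4…s1 = 101 → error at position 5.
Flip position 5: 0101110 → 0101010
Read data bits from positions 3,5,6,7: 0010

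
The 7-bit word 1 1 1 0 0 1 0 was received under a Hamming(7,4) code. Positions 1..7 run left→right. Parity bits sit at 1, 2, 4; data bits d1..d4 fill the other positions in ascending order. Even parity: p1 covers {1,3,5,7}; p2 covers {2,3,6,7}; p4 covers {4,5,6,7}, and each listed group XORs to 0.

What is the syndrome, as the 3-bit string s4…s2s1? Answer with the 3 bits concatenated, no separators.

s1 (pos 1,3,5,7): 1⊕1⊕0⊕0 = 0
s2 (pos 2,3,6,7): 1⊕1⊕1⊕0 = 1
s4 (pos 4,5,6,7): 0⊕0⊕1⊕0 = 1
Syndrome s4…s1 = 110 → error at position 6.

110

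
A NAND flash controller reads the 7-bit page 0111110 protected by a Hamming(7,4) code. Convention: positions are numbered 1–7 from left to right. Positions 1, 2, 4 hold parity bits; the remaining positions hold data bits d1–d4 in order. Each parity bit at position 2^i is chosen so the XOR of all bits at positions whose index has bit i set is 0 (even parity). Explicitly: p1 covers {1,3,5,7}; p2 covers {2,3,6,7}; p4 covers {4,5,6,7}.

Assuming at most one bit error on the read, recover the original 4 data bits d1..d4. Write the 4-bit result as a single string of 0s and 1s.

1100

s1 (pos 1,3,5,7): 0⊕1⊕1⊕0 = 0
s2 (pos 2,3,6,7): 1⊕1⊕1⊕0 = 1
s4 (pos 4,5,6,7): 1⊕1⊕1⊕0 = 1
Syndrome s4…s1 = 110 → error at position 6.
Flip position 6: 0111110 → 0111100
Read data bits from positions 3,5,6,7: 1100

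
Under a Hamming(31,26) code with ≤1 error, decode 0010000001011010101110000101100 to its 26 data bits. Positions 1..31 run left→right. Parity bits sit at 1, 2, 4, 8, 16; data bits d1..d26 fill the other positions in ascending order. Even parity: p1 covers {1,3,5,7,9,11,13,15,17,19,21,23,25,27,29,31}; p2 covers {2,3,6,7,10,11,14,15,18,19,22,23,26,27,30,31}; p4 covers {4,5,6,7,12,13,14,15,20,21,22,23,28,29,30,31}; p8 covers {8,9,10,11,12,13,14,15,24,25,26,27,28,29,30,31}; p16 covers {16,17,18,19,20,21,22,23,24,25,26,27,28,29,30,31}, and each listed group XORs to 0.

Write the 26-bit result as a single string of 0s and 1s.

10000101101101110000101101

s1 (pos 1,3,5,7,9,11,13,15,17,19,21,23,25,27,29,31): 0⊕1⊕0⊕0⊕0⊕0⊕1⊕1⊕1⊕1⊕1⊕0⊕0⊕0⊕1⊕0 = 1
s2 (pos 2,3,6,7,10,11,14,15,18,19,22,23,26,27,30,31): 0⊕1⊕0⊕0⊕1⊕0⊕0⊕1⊕0⊕1⊕0⊕0⊕1⊕0⊕0⊕0 = 1
s4 (pos 4,5,6,7,12,13,14,15,20,21,22,23,28,29,30,31): 0⊕0⊕0⊕0⊕1⊕1⊕0⊕1⊕1⊕1⊕0⊕0⊕1⊕1⊕0⊕0 = 1
s8 (pos 8,9,10,11,12,13,14,15,24,25,26,27,28,29,30,31): 0⊕0⊕1⊕0⊕1⊕1⊕0⊕1⊕0⊕0⊕1⊕0⊕1⊕1⊕0⊕0 = 1
s16 (pos 16,17,18,19,20,21,22,23,24,25,26,27,28,29,30,31): 0⊕1⊕0⊕1⊕1⊕1⊕0⊕0⊕0⊕0⊕1⊕0⊕1⊕1⊕0⊕0 = 1
Syndrome s16…s1 = 11111 → error at position 31.
Flip position 31: 0010000001011010101110000101100 → 0010000001011010101110000101101
Read data bits from positions 3,5,6,7,9,10,11,12,13,14,15,17,18,19,20,21,22,23,24,25,26,27,28,29,30,31: 10000101101101110000101101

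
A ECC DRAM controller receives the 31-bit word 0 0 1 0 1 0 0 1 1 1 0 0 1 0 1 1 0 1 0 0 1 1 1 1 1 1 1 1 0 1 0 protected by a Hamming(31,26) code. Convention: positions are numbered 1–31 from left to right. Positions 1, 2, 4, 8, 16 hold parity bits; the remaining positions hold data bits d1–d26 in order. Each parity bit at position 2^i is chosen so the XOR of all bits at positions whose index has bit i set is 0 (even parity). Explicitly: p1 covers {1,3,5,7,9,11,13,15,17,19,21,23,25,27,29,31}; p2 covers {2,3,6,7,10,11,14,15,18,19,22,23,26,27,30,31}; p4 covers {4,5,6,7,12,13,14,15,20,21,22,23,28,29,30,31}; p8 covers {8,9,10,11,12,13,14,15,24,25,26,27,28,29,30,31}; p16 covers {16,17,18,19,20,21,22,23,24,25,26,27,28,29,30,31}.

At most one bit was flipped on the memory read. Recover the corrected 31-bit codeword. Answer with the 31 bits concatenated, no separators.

0010100111001011010011111101010

s1 (pos 1,3,5,7,9,11,13,15,17,19,21,23,25,27,29,31): 0⊕1⊕1⊕0⊕1⊕0⊕1⊕1⊕0⊕0⊕1⊕1⊕1⊕1⊕0⊕0 = 1
s2 (pos 2,3,6,7,10,11,14,15,18,19,22,23,26,27,30,31): 0⊕1⊕0⊕0⊕1⊕0⊕0⊕1⊕1⊕0⊕1⊕1⊕1⊕1⊕1⊕0 = 1
s4 (pos 4,5,6,7,12,13,14,15,20,21,22,23,28,29,30,31): 0⊕1⊕0⊕0⊕0⊕1⊕0⊕1⊕0⊕1⊕1⊕1⊕1⊕0⊕1⊕0 = 0
s8 (pos 8,9,10,11,12,13,14,15,24,25,26,27,28,29,30,31): 1⊕1⊕1⊕0⊕0⊕1⊕0⊕1⊕1⊕1⊕1⊕1⊕1⊕0⊕1⊕0 = 1
s16 (pos 16,17,18,19,20,21,22,23,24,25,26,27,28,29,30,31): 1⊕0⊕1⊕0⊕0⊕1⊕1⊕1⊕1⊕1⊕1⊕1⊕1⊕0⊕1⊕0 = 1
Syndrome s16…s1 = 11011 → error at position 27.
Flip position 27: 0010100111001011010011111111010 → 0010100111001011010011111101010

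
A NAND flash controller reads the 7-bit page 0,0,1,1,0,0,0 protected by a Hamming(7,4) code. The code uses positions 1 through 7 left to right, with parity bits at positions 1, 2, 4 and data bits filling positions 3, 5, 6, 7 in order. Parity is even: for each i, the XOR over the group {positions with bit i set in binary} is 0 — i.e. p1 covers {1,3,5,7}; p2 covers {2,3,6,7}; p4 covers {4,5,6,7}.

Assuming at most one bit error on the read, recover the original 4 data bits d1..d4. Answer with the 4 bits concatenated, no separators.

1001

s1 (pos 1,3,5,7): 0⊕1⊕0⊕0 = 1
s2 (pos 2,3,6,7): 0⊕1⊕0⊕0 = 1
s4 (pos 4,5,6,7): 1⊕0⊕0⊕0 = 1
Syndrome s4…s1 = 111 → error at position 7.
Flip position 7: 0011000 → 0011001
Read data bits from positions 3,5,6,7: 1001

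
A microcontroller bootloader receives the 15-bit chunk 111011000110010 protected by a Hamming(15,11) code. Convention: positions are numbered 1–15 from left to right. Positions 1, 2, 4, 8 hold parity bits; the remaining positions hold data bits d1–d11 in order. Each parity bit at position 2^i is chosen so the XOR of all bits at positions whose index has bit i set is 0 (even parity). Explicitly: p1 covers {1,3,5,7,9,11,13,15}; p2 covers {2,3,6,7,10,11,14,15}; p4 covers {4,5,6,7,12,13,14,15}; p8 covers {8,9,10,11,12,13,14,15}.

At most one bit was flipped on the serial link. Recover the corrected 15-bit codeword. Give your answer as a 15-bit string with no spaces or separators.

111011000111010

s1 (pos 1,3,5,7,9,11,13,15): 1⊕1⊕1⊕0⊕0⊕1⊕0⊕0 = 0
s2 (pos 2,3,6,7,10,11,14,15): 1⊕1⊕1⊕0⊕1⊕1⊕1⊕0 = 0
s4 (pos 4,5,6,7,12,13,14,15): 0⊕1⊕1⊕0⊕0⊕0⊕1⊕0 = 1
s8 (pos 8,9,10,11,12,13,14,15): 0⊕0⊕1⊕1⊕0⊕0⊕1⊕0 = 1
Syndrome s8…s1 = 1100 → error at position 12.
Flip position 12: 111011000110010 → 111011000111010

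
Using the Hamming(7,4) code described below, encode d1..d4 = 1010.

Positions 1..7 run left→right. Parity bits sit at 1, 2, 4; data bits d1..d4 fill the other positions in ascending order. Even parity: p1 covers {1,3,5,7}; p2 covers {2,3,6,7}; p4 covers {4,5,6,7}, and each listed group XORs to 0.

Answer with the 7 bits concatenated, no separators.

1011010

Place data at non-parity positions: p1 p2 1 p4 0 1 0
p1 (pos 1,3,5,7): XOR of data positions = 1⊕0⊕0 = 1
p2 (pos 2,3,6,7): XOR of data positions = 1⊕1⊕0 = 0
p4 (pos 4,5,6,7): XOR of data positions = 0⊕1⊕0 = 1
Codeword: 1011010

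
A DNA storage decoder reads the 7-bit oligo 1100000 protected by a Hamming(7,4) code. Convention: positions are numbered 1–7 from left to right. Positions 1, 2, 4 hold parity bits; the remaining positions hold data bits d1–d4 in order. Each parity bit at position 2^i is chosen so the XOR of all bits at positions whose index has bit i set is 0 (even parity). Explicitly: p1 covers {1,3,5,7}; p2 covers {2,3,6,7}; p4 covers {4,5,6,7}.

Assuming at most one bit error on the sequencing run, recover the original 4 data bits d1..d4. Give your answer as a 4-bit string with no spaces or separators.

1000

s1 (pos 1,3,5,7): 1⊕0⊕0⊕0 = 1
s2 (pos 2,3,6,7): 1⊕0⊕0⊕0 = 1
s4 (pos 4,5,6,7): 0⊕0⊕0⊕0 = 0
Syndrome s4…s1 = 011 → error at position 3.
Flip position 3: 1100000 → 1110000
Read data bits from positions 3,5,6,7: 1000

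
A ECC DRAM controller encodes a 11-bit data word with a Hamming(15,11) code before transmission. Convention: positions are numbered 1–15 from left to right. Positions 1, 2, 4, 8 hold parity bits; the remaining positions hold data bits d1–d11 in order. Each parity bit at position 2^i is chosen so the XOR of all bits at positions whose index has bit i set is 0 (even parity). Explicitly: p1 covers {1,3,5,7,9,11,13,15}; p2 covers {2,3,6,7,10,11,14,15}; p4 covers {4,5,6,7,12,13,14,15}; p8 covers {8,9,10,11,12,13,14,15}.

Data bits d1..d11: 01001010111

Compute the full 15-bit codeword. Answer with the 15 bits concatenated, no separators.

110010011010111

Place data at non-parity positions: p1 p2 0 p4 1 0 0 p8 1 0 1 0 1 1 1
p1 (pos 1,3,5,7,9,11,13,15): XOR of data positions = 0⊕1⊕0⊕1⊕1⊕1⊕1 = 1
p2 (pos 2,3,6,7,10,11,14,15): XOR of data positions = 0⊕0⊕0⊕0⊕1⊕1⊕1 = 1
p4 (pos 4,5,6,7,12,13,14,15): XOR of data positions = 1⊕0⊕0⊕0⊕1⊕1⊕1 = 0
p8 (pos 8,9,10,11,12,13,14,15): XOR of data positions = 1⊕0⊕1⊕0⊕1⊕1⊕1 = 1
Codeword: 110010011010111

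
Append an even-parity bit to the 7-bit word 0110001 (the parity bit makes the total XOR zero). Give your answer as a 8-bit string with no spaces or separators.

01100011

XOR of the 7 data bits: 0⊕1⊕1⊕0⊕0⊕0⊕1 = 1
Parity bit = 1 (so all 8 bits XOR to 0).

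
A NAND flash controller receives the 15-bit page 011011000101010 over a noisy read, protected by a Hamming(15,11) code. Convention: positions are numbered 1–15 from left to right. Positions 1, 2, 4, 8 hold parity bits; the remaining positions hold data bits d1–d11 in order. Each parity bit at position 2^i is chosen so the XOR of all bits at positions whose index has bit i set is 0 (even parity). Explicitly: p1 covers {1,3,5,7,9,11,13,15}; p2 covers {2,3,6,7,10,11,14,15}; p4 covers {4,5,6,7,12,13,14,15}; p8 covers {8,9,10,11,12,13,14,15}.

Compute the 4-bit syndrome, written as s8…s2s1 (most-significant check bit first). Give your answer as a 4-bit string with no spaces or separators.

1010

s1 (pos 1,3,5,7,9,11,13,15): 0⊕1⊕1⊕0⊕0⊕0⊕0⊕0 = 0
s2 (pos 2,3,6,7,10,11,14,15): 1⊕1⊕1⊕0⊕1⊕0⊕1⊕0 = 1
s4 (pos 4,5,6,7,12,13,14,15): 0⊕1⊕1⊕0⊕1⊕0⊕1⊕0 = 0
s8 (pos 8,9,10,11,12,13,14,15): 0⊕0⊕1⊕0⊕1⊕0⊕1⊕0 = 1
Syndrome s8…s1 = 1010 → error at position 10.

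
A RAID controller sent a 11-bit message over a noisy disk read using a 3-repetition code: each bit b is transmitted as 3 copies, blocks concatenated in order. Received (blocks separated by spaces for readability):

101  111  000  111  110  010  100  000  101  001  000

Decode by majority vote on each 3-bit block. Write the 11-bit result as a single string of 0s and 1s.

Block 1 (101): 2 ones → 1
Block 2 (111): 3 ones → 1
Block 3 (000): 0 ones → 0
Block 4 (111): 3 ones → 1
Block 5 (110): 2 ones → 1
Block 6 (010): 1 one → 0
Block 7 (100): 1 one → 0
Block 8 (000): 0 ones → 0
Block 9 (101): 2 ones → 1
Block 10 (001): 1 one → 0
Block 11 (000): 0 ones → 0

11011000100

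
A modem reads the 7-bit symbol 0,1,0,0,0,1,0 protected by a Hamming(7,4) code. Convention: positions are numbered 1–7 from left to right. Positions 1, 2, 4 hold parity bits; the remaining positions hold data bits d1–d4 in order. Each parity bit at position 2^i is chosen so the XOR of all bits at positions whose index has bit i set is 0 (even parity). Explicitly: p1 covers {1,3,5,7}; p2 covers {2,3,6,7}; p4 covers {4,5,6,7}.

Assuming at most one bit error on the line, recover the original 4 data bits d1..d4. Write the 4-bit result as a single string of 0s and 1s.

0010

s1 (pos 1,3,5,7): 0⊕0⊕0⊕0 = 0
s2 (pos 2,3,6,7): 1⊕0⊕1⊕0 = 0
s4 (pos 4,5,6,7): 0⊕0⊕1⊕0 = 1
Syndrome s4…s1 = 100 → error at position 4.
Flip position 4: 0100010 → 0101010
Read data bits from positions 3,5,6,7: 0010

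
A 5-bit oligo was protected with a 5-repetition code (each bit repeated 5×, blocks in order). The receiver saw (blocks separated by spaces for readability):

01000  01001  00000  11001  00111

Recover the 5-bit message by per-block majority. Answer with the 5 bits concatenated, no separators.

00011

Block 1 (01000): 1 one → 0
Block 2 (01001): 2 ones → 0
Block 3 (00000): 0 ones → 0
Block 4 (11001): 3 ones → 1
Block 5 (00111): 3 ones → 1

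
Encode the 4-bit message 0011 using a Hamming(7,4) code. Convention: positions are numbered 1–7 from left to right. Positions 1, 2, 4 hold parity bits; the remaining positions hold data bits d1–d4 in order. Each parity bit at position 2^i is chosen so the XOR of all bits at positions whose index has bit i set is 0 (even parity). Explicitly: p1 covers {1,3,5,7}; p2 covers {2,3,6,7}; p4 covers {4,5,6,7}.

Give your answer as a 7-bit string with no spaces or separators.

1000011

Place data at non-parity positions: p1 p2 0 p4 0 1 1
p1 (pos 1,3,5,7): XOR of data positions = 0⊕0⊕1 = 1
p2 (pos 2,3,6,7): XOR of data positions = 0⊕1⊕1 = 0
p4 (pos 4,5,6,7): XOR of data positions = 0⊕1⊕1 = 0
Codeword: 1000011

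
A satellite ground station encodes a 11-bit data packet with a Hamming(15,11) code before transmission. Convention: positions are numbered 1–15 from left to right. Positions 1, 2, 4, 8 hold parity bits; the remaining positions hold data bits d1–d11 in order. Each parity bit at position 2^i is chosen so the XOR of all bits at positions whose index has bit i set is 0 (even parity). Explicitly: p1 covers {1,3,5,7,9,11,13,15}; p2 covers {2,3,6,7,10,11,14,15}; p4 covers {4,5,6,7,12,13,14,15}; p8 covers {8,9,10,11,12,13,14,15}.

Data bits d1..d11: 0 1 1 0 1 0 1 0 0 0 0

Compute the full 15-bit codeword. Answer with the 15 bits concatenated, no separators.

100011001010000

Place data at non-parity positions: p1 p2 0 p4 1 1 0 p8 1 0 1 0 0 0 0
p1 (pos 1,3,5,7,9,11,13,15): XOR of data positions = 0⊕1⊕0⊕1⊕1⊕0⊕0 = 1
p2 (pos 2,3,6,7,10,11,14,15): XOR of data positions = 0⊕1⊕0⊕0⊕1⊕0⊕0 = 0
p4 (pos 4,5,6,7,12,13,14,15): XOR of data positions = 1⊕1⊕0⊕0⊕0⊕0⊕0 = 0
p8 (pos 8,9,10,11,12,13,14,15): XOR of data positions = 1⊕0⊕1⊕0⊕0⊕0⊕0 = 0
Codeword: 100011001010000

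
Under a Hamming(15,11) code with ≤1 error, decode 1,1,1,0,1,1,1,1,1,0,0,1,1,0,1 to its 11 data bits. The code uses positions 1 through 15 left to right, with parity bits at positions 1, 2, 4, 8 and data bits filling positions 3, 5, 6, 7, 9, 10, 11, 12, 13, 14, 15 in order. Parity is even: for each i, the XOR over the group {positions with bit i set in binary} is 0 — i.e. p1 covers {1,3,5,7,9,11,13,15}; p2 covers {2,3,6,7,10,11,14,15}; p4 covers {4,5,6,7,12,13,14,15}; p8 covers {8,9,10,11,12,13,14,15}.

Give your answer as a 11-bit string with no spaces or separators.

s1 (pos 1,3,5,7,9,11,13,15): 1⊕1⊕1⊕1⊕1⊕0⊕1⊕1 = 1
s2 (pos 2,3,6,7,10,11,14,15): 1⊕1⊕1⊕1⊕0⊕0⊕0⊕1 = 1
s4 (pos 4,5,6,7,12,13,14,15): 0⊕1⊕1⊕1⊕1⊕1⊕0⊕1 = 0
s8 (pos 8,9,10,11,12,13,14,15): 1⊕1⊕0⊕0⊕1⊕1⊕0⊕1 = 1
Syndrome s8…s1 = 1011 → error at position 11.
Flip position 11: 111011111001101 → 111011111011101
Read data bits from positions 3,5,6,7,9,10,11,12,13,14,15: 11111011101

11111011101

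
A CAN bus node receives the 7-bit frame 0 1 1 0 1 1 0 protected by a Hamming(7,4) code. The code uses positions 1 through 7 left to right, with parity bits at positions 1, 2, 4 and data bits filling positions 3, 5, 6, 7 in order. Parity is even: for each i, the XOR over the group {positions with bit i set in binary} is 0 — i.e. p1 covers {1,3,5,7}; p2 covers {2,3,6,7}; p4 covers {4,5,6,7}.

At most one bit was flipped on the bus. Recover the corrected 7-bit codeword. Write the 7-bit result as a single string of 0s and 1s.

s1 (pos 1,3,5,7): 0⊕1⊕1⊕0 = 0
s2 (pos 2,3,6,7): 1⊕1⊕1⊕0 = 1
s4 (pos 4,5,6,7): 0⊕1⊕1⊕0 = 0
Syndrome s4…s1 = 010 → error at position 2.
Flip position 2: 0110110 → 0010110

0010110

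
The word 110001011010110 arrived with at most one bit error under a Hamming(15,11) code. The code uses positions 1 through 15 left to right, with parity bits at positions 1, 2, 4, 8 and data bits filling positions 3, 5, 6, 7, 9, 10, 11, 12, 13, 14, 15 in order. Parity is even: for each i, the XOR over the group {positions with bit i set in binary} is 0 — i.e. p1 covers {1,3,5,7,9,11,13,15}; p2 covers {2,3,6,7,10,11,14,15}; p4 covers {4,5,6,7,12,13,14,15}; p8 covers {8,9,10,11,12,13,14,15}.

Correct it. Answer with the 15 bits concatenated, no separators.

110001011011110

s1 (pos 1,3,5,7,9,11,13,15): 1⊕0⊕0⊕0⊕1⊕1⊕1⊕0 = 0
s2 (pos 2,3,6,7,10,11,14,15): 1⊕0⊕1⊕0⊕0⊕1⊕1⊕0 = 0
s4 (pos 4,5,6,7,12,13,14,15): 0⊕0⊕1⊕0⊕0⊕1⊕1⊕0 = 1
s8 (pos 8,9,10,11,12,13,14,15): 1⊕1⊕0⊕1⊕0⊕1⊕1⊕0 = 1
Syndrome s8…s1 = 1100 → error at position 12.
Flip position 12: 110001011010110 → 110001011011110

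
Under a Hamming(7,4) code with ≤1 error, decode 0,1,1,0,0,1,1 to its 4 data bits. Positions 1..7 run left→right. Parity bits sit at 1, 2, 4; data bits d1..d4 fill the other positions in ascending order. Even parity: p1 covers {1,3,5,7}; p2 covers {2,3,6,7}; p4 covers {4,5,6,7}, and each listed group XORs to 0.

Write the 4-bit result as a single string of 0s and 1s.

1011

s1 (pos 1,3,5,7): 0⊕1⊕0⊕1 = 0
s2 (pos 2,3,6,7): 1⊕1⊕1⊕1 = 0
s4 (pos 4,5,6,7): 0⊕0⊕1⊕1 = 0
Syndrome s4…s1 = 000 → no error.
Read data bits from positions 3,5,6,7: 1011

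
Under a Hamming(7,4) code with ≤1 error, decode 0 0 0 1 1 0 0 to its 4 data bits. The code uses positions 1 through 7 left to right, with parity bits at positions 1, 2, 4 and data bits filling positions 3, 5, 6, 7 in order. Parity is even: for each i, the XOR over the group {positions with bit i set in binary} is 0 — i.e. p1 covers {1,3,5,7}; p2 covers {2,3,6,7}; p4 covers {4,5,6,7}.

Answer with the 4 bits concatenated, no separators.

0100

s1 (pos 1,3,5,7): 0⊕0⊕1⊕0 = 1
s2 (pos 2,3,6,7): 0⊕0⊕0⊕0 = 0
s4 (pos 4,5,6,7): 1⊕1⊕0⊕0 = 0
Syndrome s4…s1 = 001 → error at position 1.
Flip position 1: 0001100 → 1001100
Read data bits from positions 3,5,6,7: 0100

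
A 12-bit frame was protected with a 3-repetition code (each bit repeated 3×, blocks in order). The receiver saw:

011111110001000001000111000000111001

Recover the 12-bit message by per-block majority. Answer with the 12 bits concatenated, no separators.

111000010010

Block 1 (011): 2 ones → 1
Block 2 (111): 3 ones → 1
Block 3 (110): 2 ones → 1
Block 4 (001): 1 one → 0
Block 5 (000): 0 ones → 0
Block 6 (001): 1 one → 0
Block 7 (000): 0 ones → 0
Block 8 (111): 3 ones → 1
Block 9 (000): 0 ones → 0
Block 10 (000): 0 ones → 0
Block 11 (111): 3 ones → 1
Block 12 (001): 1 one → 0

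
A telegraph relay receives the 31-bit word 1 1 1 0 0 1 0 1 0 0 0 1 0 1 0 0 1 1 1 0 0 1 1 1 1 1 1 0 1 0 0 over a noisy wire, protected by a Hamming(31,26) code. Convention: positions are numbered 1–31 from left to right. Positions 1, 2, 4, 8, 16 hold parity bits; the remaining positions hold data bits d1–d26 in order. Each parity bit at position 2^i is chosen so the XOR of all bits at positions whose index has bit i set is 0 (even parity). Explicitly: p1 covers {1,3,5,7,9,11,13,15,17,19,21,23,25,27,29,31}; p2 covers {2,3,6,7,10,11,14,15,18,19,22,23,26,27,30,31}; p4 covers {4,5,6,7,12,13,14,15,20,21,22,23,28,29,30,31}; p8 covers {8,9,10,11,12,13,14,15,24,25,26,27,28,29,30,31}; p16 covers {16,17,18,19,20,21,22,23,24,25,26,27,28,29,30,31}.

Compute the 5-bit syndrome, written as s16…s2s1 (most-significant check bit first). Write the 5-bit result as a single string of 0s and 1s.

s1 (pos 1,3,5,7,9,11,13,15,17,19,21,23,25,27,29,31): 1⊕1⊕0⊕0⊕0⊕0⊕0⊕0⊕1⊕1⊕0⊕1⊕1⊕1⊕1⊕0 = 0
s2 (pos 2,3,6,7,10,11,14,15,18,19,22,23,26,27,30,31): 1⊕1⊕1⊕0⊕0⊕0⊕1⊕0⊕1⊕1⊕1⊕1⊕1⊕1⊕0⊕0 = 0
s4 (pos 4,5,6,7,12,13,14,15,20,21,22,23,28,29,30,31): 0⊕0⊕1⊕0⊕1⊕0⊕1⊕0⊕0⊕0⊕1⊕1⊕0⊕1⊕0⊕0 = 0
s8 (pos 8,9,10,11,12,13,14,15,24,25,26,27,28,29,30,31): 1⊕0⊕0⊕0⊕1⊕0⊕1⊕0⊕1⊕1⊕1⊕1⊕0⊕1⊕0⊕0 = 0
s16 (pos 16,17,18,19,20,21,22,23,24,25,26,27,28,29,30,31): 0⊕1⊕1⊕1⊕0⊕0⊕1⊕1⊕1⊕1⊕1⊕1⊕0⊕1⊕0⊕0 = 0
Syndrome s16…s1 = 00000 → no error.

00000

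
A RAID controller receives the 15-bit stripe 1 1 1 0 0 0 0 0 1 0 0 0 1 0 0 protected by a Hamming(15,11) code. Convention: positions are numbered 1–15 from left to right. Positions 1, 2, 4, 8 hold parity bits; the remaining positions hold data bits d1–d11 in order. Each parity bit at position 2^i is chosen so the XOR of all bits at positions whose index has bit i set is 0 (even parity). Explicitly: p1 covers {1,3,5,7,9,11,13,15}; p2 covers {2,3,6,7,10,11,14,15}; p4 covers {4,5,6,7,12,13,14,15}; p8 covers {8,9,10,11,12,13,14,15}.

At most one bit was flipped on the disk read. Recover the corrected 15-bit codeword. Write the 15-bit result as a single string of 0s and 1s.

111100001000100

s1 (pos 1,3,5,7,9,11,13,15): 1⊕1⊕0⊕0⊕1⊕0⊕1⊕0 = 0
s2 (pos 2,3,6,7,10,11,14,15): 1⊕1⊕0⊕0⊕0⊕0⊕0⊕0 = 0
s4 (pos 4,5,6,7,12,13,14,15): 0⊕0⊕0⊕0⊕0⊕1⊕0⊕0 = 1
s8 (pos 8,9,10,11,12,13,14,15): 0⊕1⊕0⊕0⊕0⊕1⊕0⊕0 = 0
Syndrome s8…s1 = 0100 → error at position 4.
Flip position 4: 111000001000100 → 111100001000100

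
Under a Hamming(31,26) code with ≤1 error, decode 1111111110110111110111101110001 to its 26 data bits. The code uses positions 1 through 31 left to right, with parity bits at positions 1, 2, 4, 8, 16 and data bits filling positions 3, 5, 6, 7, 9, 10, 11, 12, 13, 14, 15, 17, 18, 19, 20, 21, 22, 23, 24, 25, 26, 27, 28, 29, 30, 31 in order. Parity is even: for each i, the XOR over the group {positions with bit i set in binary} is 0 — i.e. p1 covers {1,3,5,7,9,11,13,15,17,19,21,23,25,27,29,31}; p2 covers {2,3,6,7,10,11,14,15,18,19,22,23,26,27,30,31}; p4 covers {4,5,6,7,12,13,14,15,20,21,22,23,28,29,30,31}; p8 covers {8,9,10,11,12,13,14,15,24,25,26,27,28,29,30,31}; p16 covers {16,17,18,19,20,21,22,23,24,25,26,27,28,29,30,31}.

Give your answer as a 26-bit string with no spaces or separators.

s1 (pos 1,3,5,7,9,11,13,15,17,19,21,23,25,27,29,31): 1⊕1⊕1⊕1⊕1⊕1⊕0⊕1⊕1⊕0⊕1⊕1⊕1⊕1⊕0⊕1 = 1
s2 (pos 2,3,6,7,10,11,14,15,18,19,22,23,26,27,30,31): 1⊕1⊕1⊕1⊕0⊕1⊕1⊕1⊕1⊕0⊕1⊕1⊕1⊕1⊕0⊕1 = 1
s4 (pos 4,5,6,7,12,13,14,15,20,21,22,23,28,29,30,31): 1⊕1⊕1⊕1⊕1⊕0⊕1⊕1⊕1⊕1⊕1⊕1⊕0⊕0⊕0⊕1 = 0
s8 (pos 8,9,10,11,12,13,14,15,24,25,26,27,28,29,30,31): 1⊕1⊕0⊕1⊕1⊕0⊕1⊕1⊕0⊕1⊕1⊕1⊕0⊕0⊕0⊕1 = 0
s16 (pos 16,17,18,19,20,21,22,23,24,25,26,27,28,29,30,31): 1⊕1⊕1⊕0⊕1⊕1⊕1⊕1⊕0⊕1⊕1⊕1⊕0⊕0⊕0⊕1 = 1
Syndrome s16…s1 = 10011 → error at position 19.
Flip position 19: 1111111110110111110111101110001 → 1111111110110111111111101110001
Read data bits from positions 3,5,6,7,9,10,11,12,13,14,15,17,18,19,20,21,22,23,24,25,26,27,28,29,30,31: 11111011011111111101110001

11111011011111111101110001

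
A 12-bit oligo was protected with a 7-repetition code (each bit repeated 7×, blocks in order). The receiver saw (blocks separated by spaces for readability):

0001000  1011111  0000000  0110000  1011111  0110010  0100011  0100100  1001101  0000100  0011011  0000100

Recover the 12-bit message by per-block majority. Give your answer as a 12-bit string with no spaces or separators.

Block 1 (0001000): 1 one → 0
Block 2 (1011111): 6 ones → 1
Block 3 (0000000): 0 ones → 0
Block 4 (0110000): 2 ones → 0
Block 5 (1011111): 6 ones → 1
Block 6 (0110010): 3 ones → 0
Block 7 (0100011): 3 ones → 0
Block 8 (0100100): 2 ones → 0
Block 9 (1001101): 4 ones → 1
Block 10 (0000100): 1 one → 0
Block 11 (0011011): 4 ones → 1
Block 12 (0000100): 1 one → 0

010010001010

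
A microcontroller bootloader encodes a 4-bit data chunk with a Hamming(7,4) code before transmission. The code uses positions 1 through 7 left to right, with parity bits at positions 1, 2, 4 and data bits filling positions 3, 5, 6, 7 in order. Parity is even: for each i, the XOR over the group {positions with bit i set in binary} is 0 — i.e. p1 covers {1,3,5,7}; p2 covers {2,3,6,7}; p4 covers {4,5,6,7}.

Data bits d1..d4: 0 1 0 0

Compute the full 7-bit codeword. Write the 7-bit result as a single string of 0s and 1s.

1001100

Place data at non-parity positions: p1 p2 0 p4 1 0 0
p1 (pos 1,3,5,7): XOR of data positions = 0⊕1⊕0 = 1
p2 (pos 2,3,6,7): XOR of data positions = 0⊕0⊕0 = 0
p4 (pos 4,5,6,7): XOR of data positions = 1⊕0⊕0 = 1
Codeword: 1001100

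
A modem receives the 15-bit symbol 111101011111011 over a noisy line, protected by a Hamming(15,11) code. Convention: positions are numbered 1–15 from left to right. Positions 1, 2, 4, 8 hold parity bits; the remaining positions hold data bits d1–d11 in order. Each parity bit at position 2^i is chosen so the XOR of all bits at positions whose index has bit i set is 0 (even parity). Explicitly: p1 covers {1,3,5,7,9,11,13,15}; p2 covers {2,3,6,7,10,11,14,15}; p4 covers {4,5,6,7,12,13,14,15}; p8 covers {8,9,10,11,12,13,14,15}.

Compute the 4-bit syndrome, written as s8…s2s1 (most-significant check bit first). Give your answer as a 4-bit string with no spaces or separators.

s1 (pos 1,3,5,7,9,11,13,15): 1⊕1⊕0⊕0⊕1⊕1⊕0⊕1 = 1
s2 (pos 2,3,6,7,10,11,14,15): 1⊕1⊕1⊕0⊕1⊕1⊕1⊕1 = 1
s4 (pos 4,5,6,7,12,13,14,15): 1⊕0⊕1⊕0⊕1⊕0⊕1⊕1 = 1
s8 (pos 8,9,10,11,12,13,14,15): 1⊕1⊕1⊕1⊕1⊕0⊕1⊕1 = 1
Syndrome s8…s1 = 1111 → error at position 15.

1111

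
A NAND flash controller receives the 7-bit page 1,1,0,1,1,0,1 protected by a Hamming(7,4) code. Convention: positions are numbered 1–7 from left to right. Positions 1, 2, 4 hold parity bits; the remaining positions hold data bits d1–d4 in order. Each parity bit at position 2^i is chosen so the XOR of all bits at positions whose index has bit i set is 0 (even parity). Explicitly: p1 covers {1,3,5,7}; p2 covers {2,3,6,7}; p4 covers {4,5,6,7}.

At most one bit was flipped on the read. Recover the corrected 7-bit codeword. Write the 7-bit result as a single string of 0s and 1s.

1101001

s1 (pos 1,3,5,7): 1⊕0⊕1⊕1 = 1
s2 (pos 2,3,6,7): 1⊕0⊕0⊕1 = 0
s4 (pos 4,5,6,7): 1⊕1⊕0⊕1 = 1
Syndrome s4…s1 = 101 → error at position 5.
Flip position 5: 1101101 → 1101001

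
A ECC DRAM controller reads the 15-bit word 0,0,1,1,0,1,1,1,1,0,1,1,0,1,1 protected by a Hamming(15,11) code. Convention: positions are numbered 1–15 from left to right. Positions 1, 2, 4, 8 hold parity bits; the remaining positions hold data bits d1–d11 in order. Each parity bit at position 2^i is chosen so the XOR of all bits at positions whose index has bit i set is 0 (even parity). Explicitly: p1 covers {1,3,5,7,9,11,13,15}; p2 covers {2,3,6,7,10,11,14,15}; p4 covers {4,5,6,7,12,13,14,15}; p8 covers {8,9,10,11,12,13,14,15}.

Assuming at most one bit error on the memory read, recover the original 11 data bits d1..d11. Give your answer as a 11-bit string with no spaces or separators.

10111011011

s1 (pos 1,3,5,7,9,11,13,15): 0⊕1⊕0⊕1⊕1⊕1⊕0⊕1 = 1
s2 (pos 2,3,6,7,10,11,14,15): 0⊕1⊕1⊕1⊕0⊕1⊕1⊕1 = 0
s4 (pos 4,5,6,7,12,13,14,15): 1⊕0⊕1⊕1⊕1⊕0⊕1⊕1 = 0
s8 (pos 8,9,10,11,12,13,14,15): 1⊕1⊕0⊕1⊕1⊕0⊕1⊕1 = 0
Syndrome s8…s1 = 0001 → error at position 1.
Flip position 1: 001101111011011 → 101101111011011
Read data bits from positions 3,5,6,7,9,10,11,12,13,14,15: 10111011011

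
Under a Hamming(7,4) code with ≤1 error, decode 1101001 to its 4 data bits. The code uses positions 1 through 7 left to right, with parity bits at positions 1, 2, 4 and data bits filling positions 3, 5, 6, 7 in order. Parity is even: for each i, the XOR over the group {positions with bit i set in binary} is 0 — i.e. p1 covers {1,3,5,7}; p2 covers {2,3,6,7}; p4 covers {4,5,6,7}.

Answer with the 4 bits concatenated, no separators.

s1 (pos 1,3,5,7): 1⊕0⊕0⊕1 = 0
s2 (pos 2,3,6,7): 1⊕0⊕0⊕1 = 0
s4 (pos 4,5,6,7): 1⊕0⊕0⊕1 = 0
Syndrome s4…s1 = 000 → no error.
Read data bits from positions 3,5,6,7: 0001

0001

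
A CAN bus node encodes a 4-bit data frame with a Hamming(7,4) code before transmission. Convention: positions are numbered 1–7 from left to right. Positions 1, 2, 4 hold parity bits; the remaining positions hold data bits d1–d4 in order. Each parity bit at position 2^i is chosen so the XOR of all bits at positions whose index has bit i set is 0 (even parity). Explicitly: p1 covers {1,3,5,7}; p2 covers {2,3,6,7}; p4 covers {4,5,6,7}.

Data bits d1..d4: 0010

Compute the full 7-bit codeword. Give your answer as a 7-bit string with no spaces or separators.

Place data at non-parity positions: p1 p2 0 p4 0 1 0
p1 (pos 1,3,5,7): XOR of data positions = 0⊕0⊕0 = 0
p2 (pos 2,3,6,7): XOR of data positions = 0⊕1⊕0 = 1
p4 (pos 4,5,6,7): XOR of data positions = 0⊕1⊕0 = 1
Codeword: 0101010

0101010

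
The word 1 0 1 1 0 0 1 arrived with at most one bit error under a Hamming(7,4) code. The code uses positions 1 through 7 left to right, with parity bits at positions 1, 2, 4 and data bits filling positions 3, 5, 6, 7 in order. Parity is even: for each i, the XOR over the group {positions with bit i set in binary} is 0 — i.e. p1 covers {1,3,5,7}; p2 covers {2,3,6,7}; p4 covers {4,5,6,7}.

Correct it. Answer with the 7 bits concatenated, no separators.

s1 (pos 1,3,5,7): 1⊕1⊕0⊕1 = 1
s2 (pos 2,3,6,7): 0⊕1⊕0⊕1 = 0
s4 (pos 4,5,6,7): 1⊕0⊕0⊕1 = 0
Syndrome s4…s1 = 001 → error at position 1.
Flip position 1: 1011001 → 0011001

0011001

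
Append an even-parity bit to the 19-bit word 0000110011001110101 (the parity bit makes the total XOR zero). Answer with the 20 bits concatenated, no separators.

XOR of the 19 data bits: 0⊕0⊕0⊕0⊕1⊕1⊕0⊕0⊕1⊕1⊕0⊕0⊕1⊕1⊕1⊕0⊕1⊕0⊕1 = 1
Parity bit = 1 (so all 20 bits XOR to 0).

00001100110011101011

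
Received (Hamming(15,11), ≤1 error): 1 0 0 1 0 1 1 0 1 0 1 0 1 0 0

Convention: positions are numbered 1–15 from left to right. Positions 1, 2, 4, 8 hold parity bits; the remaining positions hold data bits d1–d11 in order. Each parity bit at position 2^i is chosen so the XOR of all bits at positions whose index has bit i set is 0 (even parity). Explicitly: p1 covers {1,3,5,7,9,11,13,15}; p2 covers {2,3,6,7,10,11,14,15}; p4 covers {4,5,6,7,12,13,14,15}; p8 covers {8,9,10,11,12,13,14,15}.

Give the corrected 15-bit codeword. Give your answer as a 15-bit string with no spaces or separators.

100101101000100

s1 (pos 1,3,5,7,9,11,13,15): 1⊕0⊕0⊕1⊕1⊕1⊕1⊕0 = 1
s2 (pos 2,3,6,7,10,11,14,15): 0⊕0⊕1⊕1⊕0⊕1⊕0⊕0 = 1
s4 (pos 4,5,6,7,12,13,14,15): 1⊕0⊕1⊕1⊕0⊕1⊕0⊕0 = 0
s8 (pos 8,9,10,11,12,13,14,15): 0⊕1⊕0⊕1⊕0⊕1⊕0⊕0 = 1
Syndrome s8…s1 = 1011 → error at position 11.
Flip position 11: 100101101010100 → 100101101000100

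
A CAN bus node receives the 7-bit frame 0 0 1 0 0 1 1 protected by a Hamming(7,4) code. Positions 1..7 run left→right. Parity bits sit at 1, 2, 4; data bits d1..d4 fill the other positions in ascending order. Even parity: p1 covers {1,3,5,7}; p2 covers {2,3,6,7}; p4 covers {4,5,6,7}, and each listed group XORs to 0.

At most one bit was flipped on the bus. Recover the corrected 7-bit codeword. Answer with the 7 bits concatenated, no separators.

0110011

s1 (pos 1,3,5,7): 0⊕1⊕0⊕1 = 0
s2 (pos 2,3,6,7): 0⊕1⊕1⊕1 = 1
s4 (pos 4,5,6,7): 0⊕0⊕1⊕1 = 0
Syndrome s4…s1 = 010 → error at position 2.
Flip position 2: 0010011 → 0110011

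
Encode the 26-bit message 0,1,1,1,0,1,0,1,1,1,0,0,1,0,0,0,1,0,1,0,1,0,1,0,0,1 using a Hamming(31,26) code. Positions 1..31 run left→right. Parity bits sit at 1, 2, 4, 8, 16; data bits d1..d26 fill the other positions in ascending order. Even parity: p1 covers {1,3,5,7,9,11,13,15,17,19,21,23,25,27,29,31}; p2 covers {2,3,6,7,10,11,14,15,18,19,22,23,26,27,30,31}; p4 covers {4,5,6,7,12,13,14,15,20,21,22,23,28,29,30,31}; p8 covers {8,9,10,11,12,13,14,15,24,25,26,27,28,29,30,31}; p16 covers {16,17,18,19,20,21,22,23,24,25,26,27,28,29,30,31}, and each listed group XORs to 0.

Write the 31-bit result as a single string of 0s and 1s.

0001111001011100010001010101001

Place data at non-parity positions: p1 p2 0 p4 1 1 1 p8 0 1 0 1 1 1 0 p16 0 1 0 0 0 1 0 1 0 1 0 1 0 0 1
p1 (pos 1,3,5,7,9,11,13,15,17,19,21,23,25,27,29,31): XOR of data positions = 0⊕1⊕1⊕0⊕0⊕1⊕0⊕0⊕0⊕0⊕0⊕0⊕0⊕0⊕1 = 0
p2 (pos 2,3,6,7,10,11,14,15,18,19,22,23,26,27,30,31): XOR of data positions = 0⊕1⊕1⊕1⊕0⊕1⊕0⊕1⊕0⊕1⊕0⊕1⊕0⊕0⊕1 = 0
p4 (pos 4,5,6,7,12,13,14,15,20,21,22,23,28,29,30,31): XOR of data positions = 1⊕1⊕1⊕1⊕1⊕1⊕0⊕0⊕0⊕1⊕0⊕1⊕0⊕0⊕1 = 1
p8 (pos 8,9,10,11,12,13,14,15,24,25,26,27,28,29,30,31): XOR of data positions = 0⊕1⊕0⊕1⊕1⊕1⊕0⊕1⊕0⊕1⊕0⊕1⊕0⊕0⊕1 = 0
p16 (pos 16,17,18,19,20,21,22,23,24,25,26,27,28,29,30,31): XOR of data positions = 0⊕1⊕0⊕0⊕0⊕1⊕0⊕1⊕0⊕1⊕0⊕1⊕0⊕0⊕1 = 0
Codeword: 0001111001011100010001010101001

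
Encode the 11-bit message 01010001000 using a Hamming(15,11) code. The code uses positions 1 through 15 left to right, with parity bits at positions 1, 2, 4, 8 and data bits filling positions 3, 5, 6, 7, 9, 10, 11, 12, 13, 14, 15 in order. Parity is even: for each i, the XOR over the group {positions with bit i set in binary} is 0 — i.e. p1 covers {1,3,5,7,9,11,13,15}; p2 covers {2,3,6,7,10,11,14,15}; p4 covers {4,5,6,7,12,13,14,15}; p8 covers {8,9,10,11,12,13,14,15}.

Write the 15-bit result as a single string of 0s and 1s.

010110110001000

Place data at non-parity positions: p1 p2 0 p4 1 0 1 p8 0 0 0 1 0 0 0
p1 (pos 1,3,5,7,9,11,13,15): XOR of data positions = 0⊕1⊕1⊕0⊕0⊕0⊕0 = 0
p2 (pos 2,3,6,7,10,11,14,15): XOR of data positions = 0⊕0⊕1⊕0⊕0⊕0⊕0 = 1
p4 (pos 4,5,6,7,12,13,14,15): XOR of data positions = 1⊕0⊕1⊕1⊕0⊕0⊕0 = 1
p8 (pos 8,9,10,11,12,13,14,15): XOR of data positions = 0⊕0⊕0⊕1⊕0⊕0⊕0 = 1
Codeword: 010110110001000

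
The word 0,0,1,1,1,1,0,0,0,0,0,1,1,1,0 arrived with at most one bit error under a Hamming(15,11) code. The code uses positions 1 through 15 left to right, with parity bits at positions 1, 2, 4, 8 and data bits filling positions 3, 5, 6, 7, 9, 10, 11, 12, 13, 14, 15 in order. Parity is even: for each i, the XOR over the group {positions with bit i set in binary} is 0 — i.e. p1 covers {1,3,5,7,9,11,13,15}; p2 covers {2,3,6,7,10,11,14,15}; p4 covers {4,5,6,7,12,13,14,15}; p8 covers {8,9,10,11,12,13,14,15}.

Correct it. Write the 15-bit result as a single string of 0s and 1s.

s1 (pos 1,3,5,7,9,11,13,15): 0⊕1⊕1⊕0⊕0⊕0⊕1⊕0 = 1
s2 (pos 2,3,6,7,10,11,14,15): 0⊕1⊕1⊕0⊕0⊕0⊕1⊕0 = 1
s4 (pos 4,5,6,7,12,13,14,15): 1⊕1⊕1⊕0⊕1⊕1⊕1⊕0 = 0
s8 (pos 8,9,10,11,12,13,14,15): 0⊕0⊕0⊕0⊕1⊕1⊕1⊕0 = 1
Syndrome s8…s1 = 1011 → error at position 11.
Flip position 11: 001111000001110 → 001111000011110

001111000011110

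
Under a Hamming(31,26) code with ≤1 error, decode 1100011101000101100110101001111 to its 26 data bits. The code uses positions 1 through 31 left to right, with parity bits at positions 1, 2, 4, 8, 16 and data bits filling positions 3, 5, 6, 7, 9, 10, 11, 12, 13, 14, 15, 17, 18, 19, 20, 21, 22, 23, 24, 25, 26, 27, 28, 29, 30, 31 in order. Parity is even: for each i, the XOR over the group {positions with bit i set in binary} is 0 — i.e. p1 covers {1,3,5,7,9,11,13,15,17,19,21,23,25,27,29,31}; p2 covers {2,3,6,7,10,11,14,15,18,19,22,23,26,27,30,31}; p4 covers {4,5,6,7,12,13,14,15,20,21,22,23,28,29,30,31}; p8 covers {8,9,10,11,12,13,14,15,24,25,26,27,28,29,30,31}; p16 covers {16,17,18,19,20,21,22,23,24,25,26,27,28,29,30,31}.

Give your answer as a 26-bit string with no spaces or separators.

s1 (pos 1,3,5,7,9,11,13,15,17,19,21,23,25,27,29,31): 1⊕0⊕0⊕1⊕0⊕0⊕0⊕0⊕1⊕0⊕1⊕1⊕1⊕0⊕1⊕1 = 0
s2 (pos 2,3,6,7,10,11,14,15,18,19,22,23,26,27,30,31): 1⊕0⊕1⊕1⊕1⊕0⊕1⊕0⊕0⊕0⊕0⊕1⊕0⊕0⊕1⊕1 = 0
s4 (pos 4,5,6,7,12,13,14,15,20,21,22,23,28,29,30,31): 0⊕0⊕1⊕1⊕0⊕0⊕1⊕0⊕1⊕1⊕0⊕1⊕1⊕1⊕1⊕1 = 0
s8 (pos 8,9,10,11,12,13,14,15,24,25,26,27,28,29,30,31): 1⊕0⊕1⊕0⊕0⊕0⊕1⊕0⊕0⊕1⊕0⊕0⊕1⊕1⊕1⊕1 = 0
s16 (pos 16,17,18,19,20,21,22,23,24,25,26,27,28,29,30,31): 1⊕1⊕0⊕0⊕1⊕1⊕0⊕1⊕0⊕1⊕0⊕0⊕1⊕1⊕1⊕1 = 0
Syndrome s16…s1 = 00000 → no error.
Read data bits from positions 3,5,6,7,9,10,11,12,13,14,15,17,18,19,20,21,22,23,24,25,26,27,28,29,30,31: 00110100010100110101001111

00110100010100110101001111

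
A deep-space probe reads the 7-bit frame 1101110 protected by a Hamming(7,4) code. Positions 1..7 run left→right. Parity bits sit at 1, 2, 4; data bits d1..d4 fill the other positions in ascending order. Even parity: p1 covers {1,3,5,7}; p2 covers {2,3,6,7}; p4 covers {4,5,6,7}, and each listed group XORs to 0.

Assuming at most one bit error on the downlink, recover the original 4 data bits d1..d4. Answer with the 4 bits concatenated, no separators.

0110

s1 (pos 1,3,5,7): 1⊕0⊕1⊕0 = 0
s2 (pos 2,3,6,7): 1⊕0⊕1⊕0 = 0
s4 (pos 4,5,6,7): 1⊕1⊕1⊕0 = 1
Syndrome s4…s1 = 100 → error at position 4.
Flip position 4: 1101110 → 1100110
Read data bits from positions 3,5,6,7: 0110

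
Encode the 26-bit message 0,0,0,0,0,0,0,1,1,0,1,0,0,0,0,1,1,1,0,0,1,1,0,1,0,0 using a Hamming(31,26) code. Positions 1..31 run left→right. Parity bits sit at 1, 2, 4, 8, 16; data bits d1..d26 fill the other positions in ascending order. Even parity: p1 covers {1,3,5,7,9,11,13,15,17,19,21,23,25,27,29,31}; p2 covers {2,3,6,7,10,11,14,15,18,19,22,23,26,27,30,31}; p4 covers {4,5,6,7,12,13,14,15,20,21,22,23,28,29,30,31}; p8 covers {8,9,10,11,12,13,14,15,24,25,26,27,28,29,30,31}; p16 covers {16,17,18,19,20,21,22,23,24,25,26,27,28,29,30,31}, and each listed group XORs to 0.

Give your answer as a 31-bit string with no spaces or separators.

Place data at non-parity positions: p1 p2 0 p4 0 0 0 p8 0 0 0 1 1 0 1 p16 0 0 0 0 1 1 1 0 0 1 1 0 1 0 0
p1 (pos 1,3,5,7,9,11,13,15,17,19,21,23,25,27,29,31): XOR of data positions = 0⊕0⊕0⊕0⊕0⊕1⊕1⊕0⊕0⊕1⊕1⊕0⊕1⊕1⊕0 = 0
p2 (pos 2,3,6,7,10,11,14,15,18,19,22,23,26,27,30,31): XOR of data positions = 0⊕0⊕0⊕0⊕0⊕0⊕1⊕0⊕0⊕1⊕1⊕1⊕1⊕0⊕0 = 1
p4 (pos 4,5,6,7,12,13,14,15,20,21,22,23,28,29,30,31): XOR of data positions = 0⊕0⊕0⊕1⊕1⊕0⊕1⊕0⊕1⊕1⊕1⊕0⊕1⊕0⊕0 = 1
p8 (pos 8,9,10,11,12,13,14,15,24,25,26,27,28,29,30,31): XOR of data positions = 0⊕0⊕0⊕1⊕1⊕0⊕1⊕0⊕0⊕1⊕1⊕0⊕1⊕0⊕0 = 0
p16 (pos 16,17,18,19,20,21,22,23,24,25,26,27,28,29,30,31): XOR of data positions = 0⊕0⊕0⊕0⊕1⊕1⊕1⊕0⊕0⊕1⊕1⊕0⊕1⊕0⊕0 = 0
Codeword: 0101000000011010000011100110100

0101000000011010000011100110100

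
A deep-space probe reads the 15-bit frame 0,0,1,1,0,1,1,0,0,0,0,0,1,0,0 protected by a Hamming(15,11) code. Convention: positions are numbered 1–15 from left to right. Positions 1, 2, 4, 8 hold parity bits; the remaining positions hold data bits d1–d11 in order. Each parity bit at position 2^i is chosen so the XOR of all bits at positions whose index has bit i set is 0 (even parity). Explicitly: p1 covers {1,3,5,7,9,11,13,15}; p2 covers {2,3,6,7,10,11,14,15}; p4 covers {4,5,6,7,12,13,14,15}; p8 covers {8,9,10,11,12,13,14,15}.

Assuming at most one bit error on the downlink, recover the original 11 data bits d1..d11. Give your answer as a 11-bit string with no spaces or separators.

10110010100

s1 (pos 1,3,5,7,9,11,13,15): 0⊕1⊕0⊕1⊕0⊕0⊕1⊕0 = 1
s2 (pos 2,3,6,7,10,11,14,15): 0⊕1⊕1⊕1⊕0⊕0⊕0⊕0 = 1
s4 (pos 4,5,6,7,12,13,14,15): 1⊕0⊕1⊕1⊕0⊕1⊕0⊕0 = 0
s8 (pos 8,9,10,11,12,13,14,15): 0⊕0⊕0⊕0⊕0⊕1⊕0⊕0 = 1
Syndrome s8…s1 = 1011 → error at position 11.
Flip position 11: 001101100000100 → 001101100010100
Read data bits from positions 3,5,6,7,9,10,11,12,13,14,15: 10110010100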